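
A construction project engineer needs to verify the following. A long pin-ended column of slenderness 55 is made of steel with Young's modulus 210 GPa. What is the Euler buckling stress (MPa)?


sigma_cr = pi^2 * E / lambda^2
= 9.8696 * 210000.0 / 55^2
= 9.8696 * 210000.0 / 3025
= 685.1626 MPa

685.1626 MPa


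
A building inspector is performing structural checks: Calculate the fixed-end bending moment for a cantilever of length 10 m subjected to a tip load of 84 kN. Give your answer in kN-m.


For a cantilever with a point load at the free end:
M_max = P * L = 84 * 10 = 840 kN-m

840 kN-m


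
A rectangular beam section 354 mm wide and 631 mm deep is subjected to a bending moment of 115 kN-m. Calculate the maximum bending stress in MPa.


I = b * h^3 / 12 = 354 * 631^3 / 12 = 7411567934.5 mm^4
y = h / 2 = 631 / 2 = 315.5 mm
M = 115 kN-m = 115000000.0 N-mm
sigma = M * y / I = 115000000.0 * 315.5 / 7411567934.5
= 4.9 MPa

4.9 MPa


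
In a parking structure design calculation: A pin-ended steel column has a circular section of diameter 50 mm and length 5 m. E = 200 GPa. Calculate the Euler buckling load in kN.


I = pi * d^4 / 64 = 306796.16 mm^4
L = 5000.0 mm
P_cr = pi^2 * E * I / L^2
= 9.8696 * 200000.0 * 306796.16 / 5000.0^2
= 24223.65 N = 24.2237 kN

24.2237 kN


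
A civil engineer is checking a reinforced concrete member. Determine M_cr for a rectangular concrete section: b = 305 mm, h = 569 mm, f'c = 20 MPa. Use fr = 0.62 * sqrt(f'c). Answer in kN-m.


fr = 0.62 * sqrt(20) = 0.62 * 4.4721 = 2.7727 MPa
I = 305 * 569^3 / 12 = 4682258562.08 mm^4
y_t = 284.5 mm
M_cr = fr * I / y_t = 2.7727 * 4682258562.08 / 284.5 N-mm
= 45.6331 kN-m

45.6331 kN-m


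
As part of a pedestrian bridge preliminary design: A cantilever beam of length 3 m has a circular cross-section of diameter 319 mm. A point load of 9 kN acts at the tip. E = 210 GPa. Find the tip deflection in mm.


I = pi * d^4 / 64 = pi * 319^4 / 64 = 508314655.12 mm^4
L = 3000.0 mm, P = 9000.0 N, E = 210000.0 MPa
delta = P * L^3 / (3 * E * I)
= 9000.0 * 3000.0^3 / (3 * 210000.0 * 508314655.12)
= 0.7588 mm

0.7588 mm


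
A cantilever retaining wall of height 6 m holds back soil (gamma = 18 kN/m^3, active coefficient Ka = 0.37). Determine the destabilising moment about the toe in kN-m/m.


Pa = 0.5 * Ka * gamma * H^2
= 0.5 * 0.37 * 18 * 6^2
= 119.88 kN/m
Arm = H / 3 = 6 / 3 = 2.0 m
Mo = Pa * arm = Pa * H / 3 = 119.88 * 6 / 3 = 239.76 kN-m/m

239.76 kN-m/m


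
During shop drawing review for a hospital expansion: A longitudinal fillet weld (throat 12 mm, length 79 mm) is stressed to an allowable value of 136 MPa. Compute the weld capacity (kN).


Strength = throat * length * allowable stress
= 12 * 79 * 136 N
= 128928 N
= 128.93 kN

128.93 kN


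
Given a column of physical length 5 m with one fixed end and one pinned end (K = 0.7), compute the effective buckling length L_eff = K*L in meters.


L_eff = K * L
= 0.7 * 5
= 3.5 m

3.5 m


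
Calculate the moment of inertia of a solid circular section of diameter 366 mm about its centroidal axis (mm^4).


r = d / 2 = 366 / 2 = 183.0 mm
I = pi * r^4 / 4 = pi * 183.0^4 / 4
= 880834345.46 mm^4

880834345.46 mm^4


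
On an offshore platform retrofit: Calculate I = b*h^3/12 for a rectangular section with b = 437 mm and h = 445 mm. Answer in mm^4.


I = b * h^3 / 12
= 437 * 445^3 / 12
= 437 * 88121125 / 12
= 3209077635.42 mm^4

3209077635.42 mm^4


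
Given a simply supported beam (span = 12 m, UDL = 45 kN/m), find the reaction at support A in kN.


Total load = w * L = 45 * 12 = 540 kN
By symmetry, each reaction R = total / 2 = 540 / 2 = 270.0 kN

270.0 kN


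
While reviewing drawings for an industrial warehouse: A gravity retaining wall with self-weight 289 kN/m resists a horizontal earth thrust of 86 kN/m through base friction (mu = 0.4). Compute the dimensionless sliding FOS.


Resisting force = mu * W = 0.4 * 289 = 115.6 kN/m
FOS = Resisting / Driving = 115.6 / 86
= 1.3442 (dimensionless)

1.3442 (dimensionless)


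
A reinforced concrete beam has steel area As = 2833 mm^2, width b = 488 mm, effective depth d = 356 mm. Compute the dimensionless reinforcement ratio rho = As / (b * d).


rho = As / (b * d)
= 2833 / (488 * 356)
= 2833 / 173728
= 0.016307 (dimensionless)

0.016307 (dimensionless)


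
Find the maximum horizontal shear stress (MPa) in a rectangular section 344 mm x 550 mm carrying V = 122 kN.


A = b * h = 344 * 550 = 189200 mm^2
V = 122 kN = 122000.0 N
tau_max = 1.5 * V / A = 1.5 * 122000.0 / 189200
= 0.9672 MPa

0.9672 MPa


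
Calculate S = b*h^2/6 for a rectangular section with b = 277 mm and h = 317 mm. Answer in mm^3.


S = b * h^2 / 6
= 277 * 317^2 / 6
= 277 * 100489 / 6
= 4639242.17 mm^3

4639242.17 mm^3


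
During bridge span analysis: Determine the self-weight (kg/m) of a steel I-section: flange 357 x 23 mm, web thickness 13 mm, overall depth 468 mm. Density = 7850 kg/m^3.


A_flanges = 2 * 357 * 23 = 16422 mm^2
A_web = (468 - 2 * 23) * 13 = 5486 mm^2
A_total = 16422 + 5486 = 21908 mm^2 = 0.021908 m^2
Weight = rho * A = 7850 * 0.021908 = 171.9778 kg/m

171.9778 kg/m


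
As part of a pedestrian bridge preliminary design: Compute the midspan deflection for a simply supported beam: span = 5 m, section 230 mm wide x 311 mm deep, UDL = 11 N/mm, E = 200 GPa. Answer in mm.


I = 230 * 311^3 / 12 = 576537760.83 mm^4
L = 5000.0 mm, w = 11 N/mm, E = 200000.0 MPa
delta = 5 * w * L^4 / (384 * E * I)
= 5 * 11 * 5000.0^4 / (384 * 200000.0 * 576537760.83)
= 0.7763 mm

0.7763 mm


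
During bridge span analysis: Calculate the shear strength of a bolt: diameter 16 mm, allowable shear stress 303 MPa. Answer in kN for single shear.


A = pi * d^2 / 4 = pi * 16^2 / 4 = 201.0619 mm^2
V = f_v * A / 1000 = 303 * 201.0619 / 1000
= 60.9218 kN

60.9218 kN


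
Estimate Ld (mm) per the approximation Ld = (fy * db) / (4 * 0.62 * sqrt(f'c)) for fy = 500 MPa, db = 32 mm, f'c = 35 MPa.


Ld = (fy * db) / (4 * 0.62 * sqrt(f'c))
= (500 * 32) / (4 * 0.62 * sqrt(35))
= 16000 / 14.6719
= 1090.52 mm

1090.52 mm


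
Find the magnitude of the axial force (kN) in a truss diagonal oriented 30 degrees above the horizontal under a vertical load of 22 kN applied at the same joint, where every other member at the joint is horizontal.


At the joint, only the diagonal has a vertical component, so vertical equilibrium gives:
F * sin(30) = 22
F = 22 / sin(30)
= 22 / 0.5
= 44.0 kN

44.0 kN


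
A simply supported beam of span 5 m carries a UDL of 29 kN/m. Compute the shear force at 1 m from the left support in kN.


R_A = w * L / 2 = 29 * 5 / 2 = 72.5 kN
V(x) = R_A - w * x = 72.5 - 29 * 1
= 43.5 kN

43.5 kN


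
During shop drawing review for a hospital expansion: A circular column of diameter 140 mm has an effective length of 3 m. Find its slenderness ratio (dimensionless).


Radius of gyration r = d / 4 = 140 / 4 = 35.0 mm
L_eff = 3000.0 mm
Slenderness ratio = L / r = 3000.0 / 35.0 = 85.71 (dimensionless)

85.71 (dimensionless)


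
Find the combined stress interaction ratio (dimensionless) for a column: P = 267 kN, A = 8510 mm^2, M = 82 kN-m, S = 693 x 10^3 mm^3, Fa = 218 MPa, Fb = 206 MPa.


f_a = P / A = 267000.0 / 8510 = 31.3749 MPa
f_b = M / S = 82000000.0 / 693000.0 = 118.3261 MPa
Ratio = f_a / Fa + f_b / Fb
= 31.3749 / 218 + 118.3261 / 206
= 0.7183 (dimensionless)

0.7183 (dimensionless)


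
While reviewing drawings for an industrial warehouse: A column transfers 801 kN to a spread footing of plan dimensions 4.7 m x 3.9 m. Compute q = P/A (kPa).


A = 4.7 * 3.9 = 18.33 m^2
q = P / A = 801 / 18.33
= 43.6989 kPa

43.6989 kPa


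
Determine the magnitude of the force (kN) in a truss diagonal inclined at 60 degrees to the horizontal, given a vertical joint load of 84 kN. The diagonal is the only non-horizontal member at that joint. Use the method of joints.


At the joint, only the diagonal has a vertical component, so vertical equilibrium gives:
F * sin(60) = 84
F = 84 / sin(60)
= 84 / 0.866025
= 96.99 kN

96.99 kN


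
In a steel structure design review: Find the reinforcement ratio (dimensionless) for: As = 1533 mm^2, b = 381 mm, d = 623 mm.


rho = As / (b * d)
= 1533 / (381 * 623)
= 1533 / 237363
= 0.006458 (dimensionless)

0.006458 (dimensionless)


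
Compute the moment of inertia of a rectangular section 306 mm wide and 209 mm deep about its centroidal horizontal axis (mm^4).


I = b * h^3 / 12
= 306 * 209^3 / 12
= 306 * 9129329 / 12
= 232797889.5 mm^4

232797889.5 mm^4


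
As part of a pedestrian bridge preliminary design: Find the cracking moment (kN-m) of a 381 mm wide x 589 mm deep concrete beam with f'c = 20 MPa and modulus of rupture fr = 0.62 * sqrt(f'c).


fr = 0.62 * sqrt(20) = 0.62 * 4.4721 = 2.7727 MPa
I = 381 * 589^3 / 12 = 6487682890.75 mm^4
y_t = 294.5 mm
M_cr = fr * I / y_t = 2.7727 * 6487682890.75 / 294.5 N-mm
= 61.0817 kN-m

61.0817 kN-m


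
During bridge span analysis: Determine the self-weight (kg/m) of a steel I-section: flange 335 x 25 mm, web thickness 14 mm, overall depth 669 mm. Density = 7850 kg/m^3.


A_flanges = 2 * 335 * 25 = 16750 mm^2
A_web = (669 - 2 * 25) * 14 = 8666 mm^2
A_total = 16750 + 8666 = 25416 mm^2 = 0.025416 m^2
Weight = rho * A = 7850 * 0.025416 = 199.5156 kg/m

199.5156 kg/m


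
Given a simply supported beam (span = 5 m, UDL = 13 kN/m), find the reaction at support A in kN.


Total load = w * L = 13 * 5 = 65 kN
By symmetry, each reaction R = total / 2 = 65 / 2 = 32.5 kN

32.5 kN


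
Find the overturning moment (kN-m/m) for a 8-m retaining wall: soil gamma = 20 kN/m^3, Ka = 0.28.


Pa = 0.5 * Ka * gamma * H^2
= 0.5 * 0.28 * 20 * 8^2
= 179.2 kN/m
Arm = H / 3 = 8 / 3 = 2.6667 m
Mo = Pa * arm = Pa * H / 3 = 179.2 * 8 / 3 = 477.8667 kN-m/m

477.8667 kN-m/m


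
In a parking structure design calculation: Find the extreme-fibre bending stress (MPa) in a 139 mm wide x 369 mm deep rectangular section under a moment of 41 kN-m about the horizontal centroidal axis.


I = b * h^3 / 12 = 139 * 369^3 / 12 = 581986154.25 mm^4
y = h / 2 = 369 / 2 = 184.5 mm
M = 41 kN-m = 41000000.0 N-mm
sigma = M * y / I = 41000000.0 * 184.5 / 581986154.25
= 13.0 MPa

13.0 MPa


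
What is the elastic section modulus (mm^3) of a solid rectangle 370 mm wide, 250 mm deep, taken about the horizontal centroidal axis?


S = b * h^2 / 6
= 370 * 250^2 / 6
= 370 * 62500 / 6
= 3854166.67 mm^3

3854166.67 mm^3


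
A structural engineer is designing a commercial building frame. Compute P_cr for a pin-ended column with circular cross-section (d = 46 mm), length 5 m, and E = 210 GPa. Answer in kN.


I = pi * d^4 / 64 = 219786.61 mm^4
L = 5000.0 mm
P_cr = pi^2 * E * I / L^2
= 9.8696 * 210000.0 * 219786.61 / 5000.0^2
= 18221.34 N = 18.2213 kN

18.2213 kN


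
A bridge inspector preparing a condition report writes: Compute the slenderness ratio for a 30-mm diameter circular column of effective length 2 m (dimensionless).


Radius of gyration r = d / 4 = 30 / 4 = 7.5 mm
L_eff = 2000.0 mm
Slenderness ratio = L / r = 2000.0 / 7.5 = 266.67 (dimensionless)

266.67 (dimensionless)


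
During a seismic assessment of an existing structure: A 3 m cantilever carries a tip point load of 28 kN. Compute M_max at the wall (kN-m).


For a cantilever with a point load at the free end:
M_max = P * L = 28 * 3 = 84 kN-m

84 kN-m


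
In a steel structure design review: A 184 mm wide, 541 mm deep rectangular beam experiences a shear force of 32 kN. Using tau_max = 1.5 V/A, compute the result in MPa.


A = b * h = 184 * 541 = 99544 mm^2
V = 32 kN = 32000.0 N
tau_max = 1.5 * V / A = 1.5 * 32000.0 / 99544
= 0.4822 MPa

0.4822 MPa


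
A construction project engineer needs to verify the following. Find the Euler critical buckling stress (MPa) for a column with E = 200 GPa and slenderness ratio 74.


sigma_cr = pi^2 * E / lambda^2
= 9.8696 * 200000.0 / 74^2
= 9.8696 * 200000.0 / 5476
= 360.4677 MPa

360.4677 MPa


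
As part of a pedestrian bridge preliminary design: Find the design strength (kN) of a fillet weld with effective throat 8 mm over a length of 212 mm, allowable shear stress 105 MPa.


Strength = throat * length * allowable stress
= 8 * 212 * 105 N
= 178080 N
= 178.08 kN

178.08 kN


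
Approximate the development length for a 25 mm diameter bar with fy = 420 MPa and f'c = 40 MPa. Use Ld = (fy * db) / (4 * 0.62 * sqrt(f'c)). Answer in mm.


Ld = (fy * db) / (4 * 0.62 * sqrt(f'c))
= (420 * 25) / (4 * 0.62 * sqrt(40))
= 10500 / 15.6849
= 669.43 mm

669.43 mm


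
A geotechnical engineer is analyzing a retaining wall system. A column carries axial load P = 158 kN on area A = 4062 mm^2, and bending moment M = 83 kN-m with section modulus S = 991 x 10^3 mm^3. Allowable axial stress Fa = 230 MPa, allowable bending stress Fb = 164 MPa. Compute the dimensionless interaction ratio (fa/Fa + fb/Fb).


f_a = P / A = 158000.0 / 4062 = 38.8971 MPa
f_b = M / S = 83000000.0 / 991000.0 = 83.7538 MPa
Ratio = f_a / Fa + f_b / Fb
= 38.8971 / 230 + 83.7538 / 164
= 0.6798 (dimensionless)

0.6798 (dimensionless)


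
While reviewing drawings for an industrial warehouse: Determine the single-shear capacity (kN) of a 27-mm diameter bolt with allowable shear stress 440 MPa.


A = pi * d^2 / 4 = pi * 27^2 / 4 = 572.5553 mm^2
V = f_v * A / 1000 = 440 * 572.5553 / 1000
= 251.9243 kN

251.9243 kN


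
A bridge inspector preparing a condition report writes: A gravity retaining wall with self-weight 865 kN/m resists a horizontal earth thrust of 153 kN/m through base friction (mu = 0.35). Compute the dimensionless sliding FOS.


Resisting force = mu * W = 0.35 * 865 = 302.75 kN/m
FOS = Resisting / Driving = 302.75 / 153
= 1.9788 (dimensionless)

1.9788 (dimensionless)


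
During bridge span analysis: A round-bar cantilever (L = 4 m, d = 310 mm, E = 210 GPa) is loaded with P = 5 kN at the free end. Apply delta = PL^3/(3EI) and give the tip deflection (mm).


I = pi * d^4 / 64 = pi * 310^4 / 64 = 453332310.79 mm^4
L = 4000.0 mm, P = 5000.0 N, E = 210000.0 MPa
delta = P * L^3 / (3 * E * I)
= 5000.0 * 4000.0^3 / (3 * 210000.0 * 453332310.79)
= 1.1205 mm

1.1205 mm


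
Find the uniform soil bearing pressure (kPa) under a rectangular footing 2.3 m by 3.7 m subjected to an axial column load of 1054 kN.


A = 2.3 * 3.7 = 8.51 m^2
q = P / A = 1054 / 8.51
= 123.8543 kPa

123.8543 kPa


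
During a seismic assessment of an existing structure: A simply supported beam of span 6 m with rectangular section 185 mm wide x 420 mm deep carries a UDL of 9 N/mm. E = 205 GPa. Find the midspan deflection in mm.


I = 185 * 420^3 / 12 = 1142190000.0 mm^4
L = 6000.0 mm, w = 9 N/mm, E = 205000.0 MPa
delta = 5 * w * L^4 / (384 * E * I)
= 5 * 9 * 6000.0^4 / (384 * 205000.0 * 1142190000.0)
= 0.6486 mm

0.6486 mm


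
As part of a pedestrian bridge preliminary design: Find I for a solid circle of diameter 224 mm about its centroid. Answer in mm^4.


r = d / 2 = 224 / 2 = 112.0 mm
I = pi * r^4 / 4 = pi * 112.0^4 / 4
= 123583921.54 mm^4

123583921.54 mm^4


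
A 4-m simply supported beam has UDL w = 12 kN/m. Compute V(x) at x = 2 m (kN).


R_A = w * L / 2 = 12 * 4 / 2 = 24.0 kN
V(x) = R_A - w * x = 24.0 - 12 * 2
= 0.0 kN

0.0 kN


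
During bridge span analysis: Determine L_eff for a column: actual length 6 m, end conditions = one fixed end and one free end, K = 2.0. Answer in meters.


L_eff = K * L
= 2.0 * 6
= 12.0 m

12.0 m


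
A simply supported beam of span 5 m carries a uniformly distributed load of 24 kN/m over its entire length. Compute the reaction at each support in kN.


Total load = w * L = 24 * 5 = 120 kN
By symmetry, each reaction R = total / 2 = 120 / 2 = 60.0 kN

60.0 kN


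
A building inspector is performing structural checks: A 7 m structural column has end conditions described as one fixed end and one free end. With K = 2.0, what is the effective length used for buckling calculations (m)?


L_eff = K * L
= 2.0 * 7
= 14.0 m

14.0 m


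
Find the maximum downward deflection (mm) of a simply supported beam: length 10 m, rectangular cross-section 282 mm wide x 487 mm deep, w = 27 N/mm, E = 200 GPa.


I = 282 * 487^3 / 12 = 2714280620.5 mm^4
L = 10000.0 mm, w = 27 N/mm, E = 200000.0 MPa
delta = 5 * w * L^4 / (384 * E * I)
= 5 * 27 * 10000.0^4 / (384 * 200000.0 * 2714280620.5)
= 6.4762 mm

6.4762 mm


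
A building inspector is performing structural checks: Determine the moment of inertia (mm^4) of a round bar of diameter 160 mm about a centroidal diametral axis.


r = d / 2 = 160 / 2 = 80.0 mm
I = pi * r^4 / 4 = pi * 80.0^4 / 4
= 32169908.77 mm^4

32169908.77 mm^4


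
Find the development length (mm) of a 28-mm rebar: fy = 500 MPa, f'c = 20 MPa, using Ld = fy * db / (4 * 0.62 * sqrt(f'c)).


Ld = (fy * db) / (4 * 0.62 * sqrt(f'c))
= (500 * 28) / (4 * 0.62 * sqrt(20))
= 14000 / 11.0909
= 1262.3 mm

1262.3 mm


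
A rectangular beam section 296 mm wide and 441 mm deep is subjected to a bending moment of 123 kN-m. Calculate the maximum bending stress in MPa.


I = b * h^3 / 12 = 296 * 441^3 / 12 = 2115564318.0 mm^4
y = h / 2 = 441 / 2 = 220.5 mm
M = 123 kN-m = 123000000.0 N-mm
sigma = M * y / I = 123000000.0 * 220.5 / 2115564318.0
= 12.82 MPa

12.82 MPa


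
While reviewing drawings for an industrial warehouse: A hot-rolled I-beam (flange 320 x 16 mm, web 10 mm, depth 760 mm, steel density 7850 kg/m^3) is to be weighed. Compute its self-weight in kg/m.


A_flanges = 2 * 320 * 16 = 10240 mm^2
A_web = (760 - 2 * 16) * 10 = 7280 mm^2
A_total = 10240 + 7280 = 17520 mm^2 = 0.017520 m^2
Weight = rho * A = 7850 * 0.017520 = 137.532 kg/m

137.532 kg/m


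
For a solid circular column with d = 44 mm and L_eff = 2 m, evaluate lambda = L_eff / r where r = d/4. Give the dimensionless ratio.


Radius of gyration r = d / 4 = 44 / 4 = 11.0 mm
L_eff = 2000.0 mm
Slenderness ratio = L / r = 2000.0 / 11.0 = 181.82 (dimensionless)

181.82 (dimensionless)


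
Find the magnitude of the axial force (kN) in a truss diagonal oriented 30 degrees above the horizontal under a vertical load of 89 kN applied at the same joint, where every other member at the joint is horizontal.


At the joint, only the diagonal has a vertical component, so vertical equilibrium gives:
F * sin(30) = 89
F = 89 / sin(30)
= 89 / 0.5
= 178.0 kN

178.0 kN


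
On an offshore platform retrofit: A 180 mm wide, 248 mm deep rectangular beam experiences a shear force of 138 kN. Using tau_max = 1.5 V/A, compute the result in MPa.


A = b * h = 180 * 248 = 44640 mm^2
V = 138 kN = 138000.0 N
tau_max = 1.5 * V / A = 1.5 * 138000.0 / 44640
= 4.6371 MPa

4.6371 MPa


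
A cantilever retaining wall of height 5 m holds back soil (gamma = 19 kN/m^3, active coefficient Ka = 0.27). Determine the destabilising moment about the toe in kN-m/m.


Pa = 0.5 * Ka * gamma * H^2
= 0.5 * 0.27 * 19 * 5^2
= 64.125 kN/m
Arm = H / 3 = 5 / 3 = 1.6667 m
Mo = Pa * arm = Pa * H / 3 = 64.125 * 5 / 3 = 106.875 kN-m/m

106.875 kN-m/m


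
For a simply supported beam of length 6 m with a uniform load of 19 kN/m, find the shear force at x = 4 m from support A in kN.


R_A = w * L / 2 = 19 * 6 / 2 = 57.0 kN
V(x) = R_A - w * x = 57.0 - 19 * 4
= -19.0 kN

-19.0 kN


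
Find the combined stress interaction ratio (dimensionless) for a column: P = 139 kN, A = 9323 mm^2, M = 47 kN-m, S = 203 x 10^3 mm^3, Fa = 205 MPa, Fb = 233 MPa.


f_a = P / A = 139000.0 / 9323 = 14.9094 MPa
f_b = M / S = 47000000.0 / 203000.0 = 231.5271 MPa
Ratio = f_a / Fa + f_b / Fb
= 14.9094 / 205 + 231.5271 / 233
= 1.0664 (dimensionless)

1.0664 (dimensionless)


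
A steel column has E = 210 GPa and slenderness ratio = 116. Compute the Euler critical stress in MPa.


sigma_cr = pi^2 * E / lambda^2
= 9.8696 * 210000.0 / 116^2
= 9.8696 * 210000.0 / 13456
= 154.0292 MPa

154.0292 MPa


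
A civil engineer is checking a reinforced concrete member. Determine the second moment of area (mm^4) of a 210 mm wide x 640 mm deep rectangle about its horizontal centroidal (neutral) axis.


I = b * h^3 / 12
= 210 * 640^3 / 12
= 210 * 262144000 / 12
= 4587520000.0 mm^4

4587520000.0 mm^4


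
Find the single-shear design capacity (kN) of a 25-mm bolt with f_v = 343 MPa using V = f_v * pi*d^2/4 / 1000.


A = pi * d^2 / 4 = pi * 25^2 / 4 = 490.8739 mm^2
V = f_v * A / 1000 = 343 * 490.8739 / 1000
= 168.3697 kN

168.3697 kN


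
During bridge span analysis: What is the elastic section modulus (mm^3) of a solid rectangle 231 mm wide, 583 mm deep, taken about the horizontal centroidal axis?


S = b * h^2 / 6
= 231 * 583^2 / 6
= 231 * 339889 / 6
= 13085726.5 mm^3

13085726.5 mm^3


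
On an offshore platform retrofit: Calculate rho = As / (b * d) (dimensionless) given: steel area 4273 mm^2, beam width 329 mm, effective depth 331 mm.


rho = As / (b * d)
= 4273 / (329 * 331)
= 4273 / 108899
= 0.039238 (dimensionless)

0.039238 (dimensionless)


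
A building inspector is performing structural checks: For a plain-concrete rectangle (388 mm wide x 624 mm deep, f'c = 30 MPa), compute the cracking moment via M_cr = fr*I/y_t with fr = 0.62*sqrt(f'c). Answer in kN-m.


fr = 0.62 * sqrt(30) = 0.62 * 5.4772 = 3.3959 MPa
I = 388 * 624^3 / 12 = 7856050176.0 mm^4
y_t = 312.0 mm
M_cr = fr * I / y_t = 3.3959 * 7856050176.0 / 312.0 N-mm
= 85.5071 kN-m

85.5071 kN-m


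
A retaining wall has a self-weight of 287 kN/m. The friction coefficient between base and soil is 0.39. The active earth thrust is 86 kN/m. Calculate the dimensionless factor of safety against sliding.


Resisting force = mu * W = 0.39 * 287 = 111.93 kN/m
FOS = Resisting / Driving = 111.93 / 86
= 1.3015 (dimensionless)

1.3015 (dimensionless)


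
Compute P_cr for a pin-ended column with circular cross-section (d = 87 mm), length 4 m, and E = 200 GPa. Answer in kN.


I = pi * d^4 / 64 = 2812204.57 mm^4
L = 4000.0 mm
P_cr = pi^2 * E * I / L^2
= 9.8696 * 200000.0 * 2812204.57 / 4000.0^2
= 346941.83 N = 346.9418 kN

346.9418 kN


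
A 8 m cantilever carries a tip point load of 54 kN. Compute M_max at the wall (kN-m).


For a cantilever with a point load at the free end:
M_max = P * L = 54 * 8 = 432 kN-m

432 kN-m


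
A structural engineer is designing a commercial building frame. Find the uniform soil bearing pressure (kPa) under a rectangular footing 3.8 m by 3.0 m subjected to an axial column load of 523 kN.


A = 3.8 * 3.0 = 11.4 m^2
q = P / A = 523 / 11.4
= 45.8772 kPa

45.8772 kPa


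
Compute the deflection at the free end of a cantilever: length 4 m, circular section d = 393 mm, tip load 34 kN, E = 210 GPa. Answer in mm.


I = pi * d^4 / 64 = pi * 393^4 / 64 = 1170954716.44 mm^4
L = 4000.0 mm, P = 34000.0 N, E = 210000.0 MPa
delta = P * L^3 / (3 * E * I)
= 34000.0 * 4000.0^3 / (3 * 210000.0 * 1170954716.44)
= 2.9497 mm

2.9497 mm


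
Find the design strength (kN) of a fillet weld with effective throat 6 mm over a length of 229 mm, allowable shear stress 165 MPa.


Strength = throat * length * allowable stress
= 6 * 229 * 165 N
= 226710 N
= 226.71 kN

226.71 kN


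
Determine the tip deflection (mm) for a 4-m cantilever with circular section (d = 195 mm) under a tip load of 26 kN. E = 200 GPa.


I = pi * d^4 / 64 = pi * 195^4 / 64 = 70975480.96 mm^4
L = 4000.0 mm, P = 26000.0 N, E = 200000.0 MPa
delta = P * L^3 / (3 * E * I)
= 26000.0 * 4000.0^3 / (3 * 200000.0 * 70975480.96)
= 39.0745 mm

39.0745 mm


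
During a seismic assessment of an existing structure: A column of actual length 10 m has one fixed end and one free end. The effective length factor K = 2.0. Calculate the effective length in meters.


L_eff = K * L
= 2.0 * 10
= 20.0 m

20.0 m


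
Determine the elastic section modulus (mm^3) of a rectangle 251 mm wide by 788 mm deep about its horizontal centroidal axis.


S = b * h^2 / 6
= 251 * 788^2 / 6
= 251 * 620944 / 6
= 25976157.33 mm^3

25976157.33 mm^3


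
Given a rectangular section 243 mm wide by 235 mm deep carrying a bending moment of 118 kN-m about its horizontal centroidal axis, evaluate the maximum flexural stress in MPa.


I = b * h^3 / 12 = 243 * 235^3 / 12 = 262801968.75 mm^4
y = h / 2 = 235 / 2 = 117.5 mm
M = 118 kN-m = 118000000.0 N-mm
sigma = M * y / I = 118000000.0 * 117.5 / 262801968.75
= 52.76 MPa

52.76 MPa


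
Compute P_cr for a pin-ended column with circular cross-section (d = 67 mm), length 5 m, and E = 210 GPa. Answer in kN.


I = pi * d^4 / 64 = 989165.84 mm^4
L = 5000.0 mm
P_cr = pi^2 * E * I / L^2
= 9.8696 * 210000.0 * 989165.84 / 5000.0^2
= 82006.47 N = 82.0065 kN

82.0065 kN


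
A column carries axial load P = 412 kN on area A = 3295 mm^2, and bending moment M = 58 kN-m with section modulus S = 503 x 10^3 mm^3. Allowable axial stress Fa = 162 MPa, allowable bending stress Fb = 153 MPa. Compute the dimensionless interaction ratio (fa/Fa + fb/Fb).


f_a = P / A = 412000.0 / 3295 = 125.0379 MPa
f_b = M / S = 58000000.0 / 503000.0 = 115.3082 MPa
Ratio = f_a / Fa + f_b / Fb
= 125.0379 / 162 + 115.3082 / 153
= 1.5255 (dimensionless)

1.5255 (dimensionless)


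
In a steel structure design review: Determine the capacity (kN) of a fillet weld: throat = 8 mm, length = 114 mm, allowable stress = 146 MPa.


Strength = throat * length * allowable stress
= 8 * 114 * 146 N
= 133152 N
= 133.15 kN

133.15 kN


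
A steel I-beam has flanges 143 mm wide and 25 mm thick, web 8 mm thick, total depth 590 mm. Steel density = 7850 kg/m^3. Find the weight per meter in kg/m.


A_flanges = 2 * 143 * 25 = 7150 mm^2
A_web = (590 - 2 * 25) * 8 = 4320 mm^2
A_total = 7150 + 4320 = 11470 mm^2 = 0.011470 m^2
Weight = rho * A = 7850 * 0.011470 = 90.0395 kg/m

90.0395 kg/m


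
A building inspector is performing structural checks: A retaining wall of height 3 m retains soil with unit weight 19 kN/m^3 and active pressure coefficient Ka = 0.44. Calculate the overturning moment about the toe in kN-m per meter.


Pa = 0.5 * Ka * gamma * H^2
= 0.5 * 0.44 * 19 * 3^2
= 37.62 kN/m
Arm = H / 3 = 3 / 3 = 1.0 m
Mo = Pa * arm = Pa * H / 3 = 37.62 * 3 / 3 = 37.62 kN-m/m

37.62 kN-m/m


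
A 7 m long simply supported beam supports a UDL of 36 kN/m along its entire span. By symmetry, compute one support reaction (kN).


Total load = w * L = 36 * 7 = 252 kN
By symmetry, each reaction R = total / 2 = 252 / 2 = 126.0 kN

126.0 kN


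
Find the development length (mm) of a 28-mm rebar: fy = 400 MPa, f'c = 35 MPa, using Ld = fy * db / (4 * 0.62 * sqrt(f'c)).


Ld = (fy * db) / (4 * 0.62 * sqrt(f'c))
= (400 * 28) / (4 * 0.62 * sqrt(35))
= 11200 / 14.6719
= 763.37 mm

763.37 mm


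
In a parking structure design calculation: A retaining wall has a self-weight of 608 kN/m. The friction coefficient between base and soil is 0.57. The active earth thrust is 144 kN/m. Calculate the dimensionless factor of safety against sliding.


Resisting force = mu * W = 0.57 * 608 = 346.56 kN/m
FOS = Resisting / Driving = 346.56 / 144
= 2.4067 (dimensionless)

2.4067 (dimensionless)


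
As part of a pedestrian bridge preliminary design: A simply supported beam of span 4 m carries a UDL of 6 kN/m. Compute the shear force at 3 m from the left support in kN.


R_A = w * L / 2 = 6 * 4 / 2 = 12.0 kN
V(x) = R_A - w * x = 12.0 - 6 * 3
= -6.0 kN

-6.0 kN


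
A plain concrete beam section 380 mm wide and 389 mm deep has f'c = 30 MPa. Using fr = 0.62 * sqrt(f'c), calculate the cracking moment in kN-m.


fr = 0.62 * sqrt(30) = 0.62 * 5.4772 = 3.3959 MPa
I = 380 * 389^3 / 12 = 1864022518.33 mm^4
y_t = 194.5 mm
M_cr = fr * I / y_t = 3.3959 * 1864022518.33 / 194.5 N-mm
= 32.545 kN-m

32.545 kN-m


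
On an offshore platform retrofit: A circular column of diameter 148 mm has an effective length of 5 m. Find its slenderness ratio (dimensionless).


Radius of gyration r = d / 4 = 148 / 4 = 37.0 mm
L_eff = 5000.0 mm
Slenderness ratio = L / r = 5000.0 / 37.0 = 135.14 (dimensionless)

135.14 (dimensionless)


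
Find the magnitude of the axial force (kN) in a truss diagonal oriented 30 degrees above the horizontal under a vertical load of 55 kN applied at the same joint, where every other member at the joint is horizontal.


At the joint, only the diagonal has a vertical component, so vertical equilibrium gives:
F * sin(30) = 55
F = 55 / sin(30)
= 55 / 0.5
= 110.0 kN

110.0 kN


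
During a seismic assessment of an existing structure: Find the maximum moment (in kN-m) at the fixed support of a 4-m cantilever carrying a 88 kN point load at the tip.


For a cantilever with a point load at the free end:
M_max = P * L = 88 * 4 = 352 kN-m

352 kN-m


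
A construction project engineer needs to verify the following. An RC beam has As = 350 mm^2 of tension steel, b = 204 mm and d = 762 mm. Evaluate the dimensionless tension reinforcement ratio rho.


rho = As / (b * d)
= 350 / (204 * 762)
= 350 / 155448
= 0.002252 (dimensionless)

0.002252 (dimensionless)


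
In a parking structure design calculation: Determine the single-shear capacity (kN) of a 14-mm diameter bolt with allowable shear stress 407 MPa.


A = pi * d^2 / 4 = pi * 14^2 / 4 = 153.938 mm^2
V = f_v * A / 1000 = 407 * 153.938 / 1000
= 62.6528 kN

62.6528 kN


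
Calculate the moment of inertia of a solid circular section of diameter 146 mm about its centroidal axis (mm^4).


r = d / 2 = 146 / 2 = 73.0 mm
I = pi * r^4 / 4 = pi * 73.0^4 / 4
= 22303926.33 mm^4

22303926.33 mm^4


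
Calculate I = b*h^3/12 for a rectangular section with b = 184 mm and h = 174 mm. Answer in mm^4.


I = b * h^3 / 12
= 184 * 174^3 / 12
= 184 * 5268024 / 12
= 80776368.0 mm^4

80776368.0 mm^4


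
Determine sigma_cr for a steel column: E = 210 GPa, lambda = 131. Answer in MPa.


sigma_cr = pi^2 * E / lambda^2
= 9.8696 * 210000.0 / 131^2
= 9.8696 * 210000.0 / 17161
= 120.7748 MPa

120.7748 MPa


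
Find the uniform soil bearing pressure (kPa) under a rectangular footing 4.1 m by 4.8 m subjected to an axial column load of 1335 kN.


A = 4.1 * 4.8 = 19.68 m^2
q = P / A = 1335 / 19.68
= 67.8354 kPa

67.8354 kPa


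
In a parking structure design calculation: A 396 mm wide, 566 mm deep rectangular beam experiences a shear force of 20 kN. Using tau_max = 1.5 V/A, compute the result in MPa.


A = b * h = 396 * 566 = 224136 mm^2
V = 20 kN = 20000.0 N
tau_max = 1.5 * V / A = 1.5 * 20000.0 / 224136
= 0.1338 MPa

0.1338 MPa


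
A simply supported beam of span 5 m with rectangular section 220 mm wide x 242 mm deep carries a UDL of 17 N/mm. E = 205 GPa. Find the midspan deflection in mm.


I = 220 * 242^3 / 12 = 259828946.67 mm^4
L = 5000.0 mm, w = 17 N/mm, E = 205000.0 MPa
delta = 5 * w * L^4 / (384 * E * I)
= 5 * 17 * 5000.0^4 / (384 * 205000.0 * 259828946.67)
= 2.5973 mm

2.5973 mm


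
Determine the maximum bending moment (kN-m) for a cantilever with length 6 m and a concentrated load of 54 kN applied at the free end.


For a cantilever with a point load at the free end:
M_max = P * L = 54 * 6 = 324 kN-m

324 kN-m


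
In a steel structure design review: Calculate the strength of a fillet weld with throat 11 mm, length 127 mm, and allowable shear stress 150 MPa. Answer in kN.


Strength = throat * length * allowable stress
= 11 * 127 * 150 N
= 209550 N
= 209.55 kN

209.55 kN


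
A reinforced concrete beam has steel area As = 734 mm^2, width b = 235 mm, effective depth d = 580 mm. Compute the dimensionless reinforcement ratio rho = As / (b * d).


rho = As / (b * d)
= 734 / (235 * 580)
= 734 / 136300
= 0.005385 (dimensionless)

0.005385 (dimensionless)


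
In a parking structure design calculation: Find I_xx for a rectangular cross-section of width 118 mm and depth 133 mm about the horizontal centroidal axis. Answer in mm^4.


I = b * h^3 / 12
= 118 * 133^3 / 12
= 118 * 2352637 / 12
= 23134263.83 mm^4

23134263.83 mm^4


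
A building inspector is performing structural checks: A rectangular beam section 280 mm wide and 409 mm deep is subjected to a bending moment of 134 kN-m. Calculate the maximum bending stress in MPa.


I = b * h^3 / 12 = 280 * 409^3 / 12 = 1596418343.33 mm^4
y = h / 2 = 409 / 2 = 204.5 mm
M = 134 kN-m = 134000000.0 N-mm
sigma = M * y / I = 134000000.0 * 204.5 / 1596418343.33
= 17.17 MPa

17.17 MPa


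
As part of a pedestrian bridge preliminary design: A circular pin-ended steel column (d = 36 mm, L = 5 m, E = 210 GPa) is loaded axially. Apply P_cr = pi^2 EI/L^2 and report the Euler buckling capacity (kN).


I = pi * d^4 / 64 = 82447.96 mm^4
L = 5000.0 mm
P_cr = pi^2 * E * I / L^2
= 9.8696 * 210000.0 * 82447.96 / 5000.0^2
= 6835.32 N = 6.8353 kN

6.8353 kN


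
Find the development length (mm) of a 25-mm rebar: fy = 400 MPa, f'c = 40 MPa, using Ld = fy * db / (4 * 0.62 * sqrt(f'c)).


Ld = (fy * db) / (4 * 0.62 * sqrt(f'c))
= (400 * 25) / (4 * 0.62 * sqrt(40))
= 10000 / 15.6849
= 637.56 mm

637.56 mm


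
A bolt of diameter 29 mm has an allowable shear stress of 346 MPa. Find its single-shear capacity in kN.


A = pi * d^2 / 4 = pi * 29^2 / 4 = 660.5199 mm^2
V = f_v * A / 1000 = 346 * 660.5199 / 1000
= 228.5399 kN

228.5399 kN


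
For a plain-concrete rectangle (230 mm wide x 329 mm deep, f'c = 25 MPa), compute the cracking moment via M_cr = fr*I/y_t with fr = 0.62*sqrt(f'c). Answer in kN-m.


fr = 0.62 * sqrt(25) = 0.62 * 5.0 = 3.1 MPa
I = 230 * 329^3 / 12 = 682549705.83 mm^4
y_t = 164.5 mm
M_cr = fr * I / y_t = 3.1 * 682549705.83 / 164.5 N-mm
= 12.8626 kN-m

12.8626 kN-m


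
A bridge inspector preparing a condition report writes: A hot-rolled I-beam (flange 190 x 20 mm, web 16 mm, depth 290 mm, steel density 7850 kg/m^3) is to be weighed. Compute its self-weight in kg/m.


A_flanges = 2 * 190 * 20 = 7600 mm^2
A_web = (290 - 2 * 20) * 16 = 4000 mm^2
A_total = 7600 + 4000 = 11600 mm^2 = 0.011600 m^2
Weight = rho * A = 7850 * 0.011600 = 91.06 kg/m

91.06 kg/m


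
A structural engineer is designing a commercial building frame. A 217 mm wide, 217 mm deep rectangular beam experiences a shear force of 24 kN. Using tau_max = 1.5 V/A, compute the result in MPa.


A = b * h = 217 * 217 = 47089 mm^2
V = 24 kN = 24000.0 N
tau_max = 1.5 * V / A = 1.5 * 24000.0 / 47089
= 0.7645 MPa

0.7645 MPa


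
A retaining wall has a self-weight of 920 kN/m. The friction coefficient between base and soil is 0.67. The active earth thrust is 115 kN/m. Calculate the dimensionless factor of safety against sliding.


Resisting force = mu * W = 0.67 * 920 = 616.4 kN/m
FOS = Resisting / Driving = 616.4 / 115
= 5.36 (dimensionless)

5.36 (dimensionless)


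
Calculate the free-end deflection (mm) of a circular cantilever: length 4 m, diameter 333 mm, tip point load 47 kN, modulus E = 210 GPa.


I = pi * d^4 / 64 = pi * 333^4 / 64 = 603596666.66 mm^4
L = 4000.0 mm, P = 47000.0 N, E = 210000.0 MPa
delta = P * L^3 / (3 * E * I)
= 47000.0 * 4000.0^3 / (3 * 210000.0 * 603596666.66)
= 7.9103 mm

7.9103 mm


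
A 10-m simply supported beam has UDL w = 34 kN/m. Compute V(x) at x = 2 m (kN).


R_A = w * L / 2 = 34 * 10 / 2 = 170.0 kN
V(x) = R_A - w * x = 170.0 - 34 * 2
= 102.0 kN

102.0 kN


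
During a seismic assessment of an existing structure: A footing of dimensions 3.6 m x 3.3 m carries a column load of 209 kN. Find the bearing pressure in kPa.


A = 3.6 * 3.3 = 11.88 m^2
q = P / A = 209 / 11.88
= 17.5926 kPa

17.5926 kPa


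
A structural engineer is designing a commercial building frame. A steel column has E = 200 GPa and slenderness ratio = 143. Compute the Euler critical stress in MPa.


sigma_cr = pi^2 * E / lambda^2
= 9.8696 * 200000.0 / 143^2
= 9.8696 * 200000.0 / 20449
= 96.529 MPa

96.529 MPa


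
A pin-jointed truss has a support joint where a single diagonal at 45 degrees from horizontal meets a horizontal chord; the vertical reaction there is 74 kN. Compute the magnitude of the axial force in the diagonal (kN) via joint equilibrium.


At the joint, only the diagonal has a vertical component, so vertical equilibrium gives:
F * sin(45) = 74
F = 74 / sin(45)
= 74 / 0.707107
= 104.65 kN

104.65 kN


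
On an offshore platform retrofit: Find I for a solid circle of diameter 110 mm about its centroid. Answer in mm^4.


r = d / 2 = 110 / 2 = 55.0 mm
I = pi * r^4 / 4 = pi * 55.0^4 / 4
= 7186884.07 mm^4

7186884.07 mm^4


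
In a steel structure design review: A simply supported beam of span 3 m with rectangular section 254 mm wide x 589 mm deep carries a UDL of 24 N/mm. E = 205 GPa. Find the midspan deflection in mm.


I = 254 * 589^3 / 12 = 4325121927.17 mm^4
L = 3000.0 mm, w = 24 N/mm, E = 205000.0 MPa
delta = 5 * w * L^4 / (384 * E * I)
= 5 * 24 * 3000.0^4 / (384 * 205000.0 * 4325121927.17)
= 0.0285 mm

0.0285 mm


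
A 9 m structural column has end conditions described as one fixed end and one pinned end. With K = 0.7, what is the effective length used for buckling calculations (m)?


L_eff = K * L
= 0.7 * 9
= 6.3 m

6.3 m


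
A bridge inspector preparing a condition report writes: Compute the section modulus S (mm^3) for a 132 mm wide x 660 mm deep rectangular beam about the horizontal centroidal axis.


S = b * h^2 / 6
= 132 * 660^2 / 6
= 132 * 435600 / 6
= 9583200.0 mm^3

9583200.0 mm^3


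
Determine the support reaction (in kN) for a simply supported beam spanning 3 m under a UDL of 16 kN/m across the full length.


Total load = w * L = 16 * 3 = 48 kN
By symmetry, each reaction R = total / 2 = 48 / 2 = 24.0 kN

24.0 kN


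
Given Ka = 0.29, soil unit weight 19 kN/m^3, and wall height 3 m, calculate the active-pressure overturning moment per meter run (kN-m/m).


Pa = 0.5 * Ka * gamma * H^2
= 0.5 * 0.29 * 19 * 3^2
= 24.795 kN/m
Arm = H / 3 = 3 / 3 = 1.0 m
Mo = Pa * arm = Pa * H / 3 = 24.795 * 3 / 3 = 24.795 kN-m/m

24.795 kN-m/m


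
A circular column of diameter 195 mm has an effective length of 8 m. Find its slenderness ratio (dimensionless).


Radius of gyration r = d / 4 = 195 / 4 = 48.75 mm
L_eff = 8000.0 mm
Slenderness ratio = L / r = 8000.0 / 48.75 = 164.1 (dimensionless)

164.1 (dimensionless)


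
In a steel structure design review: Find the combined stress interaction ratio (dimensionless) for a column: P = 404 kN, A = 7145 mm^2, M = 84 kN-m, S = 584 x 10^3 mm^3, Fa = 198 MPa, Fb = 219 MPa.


f_a = P / A = 404000.0 / 7145 = 56.543 MPa
f_b = M / S = 84000000.0 / 584000.0 = 143.8356 MPa
Ratio = f_a / Fa + f_b / Fb
= 56.543 / 198 + 143.8356 / 219
= 0.9424 (dimensionless)

0.9424 (dimensionless)


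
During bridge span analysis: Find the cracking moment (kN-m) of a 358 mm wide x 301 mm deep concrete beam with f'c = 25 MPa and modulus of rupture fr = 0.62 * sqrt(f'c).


fr = 0.62 * sqrt(25) = 0.62 * 5.0 = 3.1 MPa
I = 358 * 301^3 / 12 = 813581879.83 mm^4
y_t = 150.5 mm
M_cr = fr * I / y_t = 3.1 * 813581879.83 / 150.5 N-mm
= 16.7582 kN-m

16.7582 kN-m


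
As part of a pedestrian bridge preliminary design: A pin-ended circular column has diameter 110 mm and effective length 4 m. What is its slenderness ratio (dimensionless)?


Radius of gyration r = d / 4 = 110 / 4 = 27.5 mm
L_eff = 4000.0 mm
Slenderness ratio = L / r = 4000.0 / 27.5 = 145.45 (dimensionless)

145.45 (dimensionless)


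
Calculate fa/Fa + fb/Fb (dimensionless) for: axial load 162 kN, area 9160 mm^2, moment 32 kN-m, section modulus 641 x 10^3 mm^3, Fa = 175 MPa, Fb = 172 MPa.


f_a = P / A = 162000.0 / 9160 = 17.6856 MPa
f_b = M / S = 32000000.0 / 641000.0 = 49.922 MPa
Ratio = f_a / Fa + f_b / Fb
= 17.6856 / 175 + 49.922 / 172
= 0.3913 (dimensionless)

0.3913 (dimensionless)


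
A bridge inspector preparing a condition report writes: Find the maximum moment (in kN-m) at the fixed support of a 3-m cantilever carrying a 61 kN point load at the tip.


For a cantilever with a point load at the free end:
M_max = P * L = 61 * 3 = 183 kN-m

183 kN-m


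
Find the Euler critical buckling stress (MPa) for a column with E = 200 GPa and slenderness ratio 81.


sigma_cr = pi^2 * E / lambda^2
= 9.8696 * 200000.0 / 81^2
= 9.8696 * 200000.0 / 6561
= 300.8567 MPa

300.8567 MPa
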